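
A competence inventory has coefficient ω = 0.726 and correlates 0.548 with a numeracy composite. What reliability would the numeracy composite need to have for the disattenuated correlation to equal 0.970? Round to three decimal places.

0.440

r_true = r_obs / √(r_xx · r_yy) ⇒ 0.970 = 0.548 / √(0.726 · r_yy).
√(0.726 · r_yy) = 0.548 / 0.970 = 0.5649; 0.726 · r_yy = 0.3191; r_yy = 0.3191 / 0.726 ≈ 0.440.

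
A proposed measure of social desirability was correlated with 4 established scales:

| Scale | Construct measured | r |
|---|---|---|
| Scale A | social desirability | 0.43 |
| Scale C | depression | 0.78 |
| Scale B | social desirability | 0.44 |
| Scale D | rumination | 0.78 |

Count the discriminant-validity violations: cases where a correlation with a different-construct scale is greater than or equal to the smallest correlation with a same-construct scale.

2

Convergent (same construct = social desirability): Scale A, Scale B.
Smallest convergent = 0.43. Discriminant values: 0.78, 0.78; count ≥ 0.43 → 2.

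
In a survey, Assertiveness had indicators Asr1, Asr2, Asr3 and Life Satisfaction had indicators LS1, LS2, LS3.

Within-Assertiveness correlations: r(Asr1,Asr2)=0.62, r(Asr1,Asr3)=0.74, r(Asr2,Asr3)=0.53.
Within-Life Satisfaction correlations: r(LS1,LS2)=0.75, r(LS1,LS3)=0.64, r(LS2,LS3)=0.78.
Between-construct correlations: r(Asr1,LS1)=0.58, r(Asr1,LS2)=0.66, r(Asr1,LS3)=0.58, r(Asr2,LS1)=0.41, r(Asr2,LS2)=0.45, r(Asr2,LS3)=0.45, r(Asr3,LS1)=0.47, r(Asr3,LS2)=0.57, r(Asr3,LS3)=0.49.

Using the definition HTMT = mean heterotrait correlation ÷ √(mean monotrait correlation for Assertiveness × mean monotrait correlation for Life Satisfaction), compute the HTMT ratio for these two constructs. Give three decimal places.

0.767

Between-construct mean = 4.66/9 = 0.5178.
Mean within-Asr = 1.89/3 = 0.6300; mean within-LS = 2.17/3 = 0.7233.
Geometric mean = √(0.6300 × 0.7233) = 0.6750.
HTMT = 0.5178 / 0.6750 = 0.767.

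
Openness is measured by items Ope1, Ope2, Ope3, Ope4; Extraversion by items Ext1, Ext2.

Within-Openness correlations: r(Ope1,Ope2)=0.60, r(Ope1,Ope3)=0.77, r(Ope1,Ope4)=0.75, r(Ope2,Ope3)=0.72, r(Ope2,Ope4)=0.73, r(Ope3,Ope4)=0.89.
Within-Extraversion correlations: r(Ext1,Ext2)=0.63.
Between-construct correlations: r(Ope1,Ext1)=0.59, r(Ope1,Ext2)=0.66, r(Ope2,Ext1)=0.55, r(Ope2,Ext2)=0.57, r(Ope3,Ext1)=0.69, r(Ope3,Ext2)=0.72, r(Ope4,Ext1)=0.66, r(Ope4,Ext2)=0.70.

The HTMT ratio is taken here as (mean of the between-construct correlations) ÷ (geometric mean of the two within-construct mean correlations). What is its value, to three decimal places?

Mean heterotrait r = 5.14/8 = 0.6425.
Mean within-Ope = 4.46/6 = 0.7433; mean within-Ext = 0.63/1 = 0.6300.
Geometric mean = √(0.7433 × 0.6300) = 0.6843.
HTMT = 0.6425 / 0.6843 = 0.939.

0.939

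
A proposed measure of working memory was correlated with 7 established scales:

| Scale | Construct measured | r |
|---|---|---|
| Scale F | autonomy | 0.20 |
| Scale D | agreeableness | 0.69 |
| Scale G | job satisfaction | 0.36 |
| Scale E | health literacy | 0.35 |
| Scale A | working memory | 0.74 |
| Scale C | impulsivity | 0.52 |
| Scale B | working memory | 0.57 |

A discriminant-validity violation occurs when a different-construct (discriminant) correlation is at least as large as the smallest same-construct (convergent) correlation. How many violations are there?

Convergent (same construct = working memory): Scale A, Scale B.
Smallest convergent = 0.57. Discriminant values: 0.20, 0.69, 0.36, 0.35, 0.52; count ≥ 0.57 → 1.

1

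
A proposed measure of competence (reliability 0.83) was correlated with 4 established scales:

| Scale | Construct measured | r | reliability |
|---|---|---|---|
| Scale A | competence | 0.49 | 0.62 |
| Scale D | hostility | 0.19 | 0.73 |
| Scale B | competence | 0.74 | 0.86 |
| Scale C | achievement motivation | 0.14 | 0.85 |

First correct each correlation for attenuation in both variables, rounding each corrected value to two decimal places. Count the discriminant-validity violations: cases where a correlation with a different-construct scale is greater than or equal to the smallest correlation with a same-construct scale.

Disattenuated r (r / √(r_scale · r_new)):
  Scale A (conv): 0.49 / √(0.62·0.83) = 0.68
  Scale D (disc): 0.19 / √(0.73·0.83) = 0.24
  Scale B (conv): 0.74 / √(0.86·0.83) = 0.88
  Scale C (disc): 0.14 / √(0.85·0.83) = 0.17
Smallest convergent = 0.68. Discriminant values: 0.24, 0.17; count ≥ 0.68 → 0.

0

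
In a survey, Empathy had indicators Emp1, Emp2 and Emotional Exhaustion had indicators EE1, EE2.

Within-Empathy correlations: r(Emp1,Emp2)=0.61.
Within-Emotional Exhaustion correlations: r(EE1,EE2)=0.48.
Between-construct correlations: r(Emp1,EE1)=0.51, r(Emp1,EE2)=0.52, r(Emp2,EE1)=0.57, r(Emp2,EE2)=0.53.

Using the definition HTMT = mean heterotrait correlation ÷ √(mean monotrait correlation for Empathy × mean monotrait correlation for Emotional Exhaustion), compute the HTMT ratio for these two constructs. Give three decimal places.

0.984

Mean between = 2.13/4 = 0.5325.
Mean within-Emp = 0.61/1 = 0.6100; mean within-EE = 0.48/1 = 0.4800.
Geometric mean = √(0.6100 × 0.4800) = 0.5411.
HTMT = 0.5325 / 0.5411 = 0.984.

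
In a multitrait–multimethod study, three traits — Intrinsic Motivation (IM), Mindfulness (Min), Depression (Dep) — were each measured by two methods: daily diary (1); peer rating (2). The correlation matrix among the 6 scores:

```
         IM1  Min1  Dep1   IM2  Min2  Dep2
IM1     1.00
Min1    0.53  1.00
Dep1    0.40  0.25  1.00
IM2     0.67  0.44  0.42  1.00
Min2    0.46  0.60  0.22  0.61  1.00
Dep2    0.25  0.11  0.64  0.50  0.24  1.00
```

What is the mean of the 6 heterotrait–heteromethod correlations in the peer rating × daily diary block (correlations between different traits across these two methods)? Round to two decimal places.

0.32

HTHM values (method 2 × method 1): 0.44, 0.42, 0.46, 0.22, 0.25, 0.11; mean = 1.90/6 = 0.32.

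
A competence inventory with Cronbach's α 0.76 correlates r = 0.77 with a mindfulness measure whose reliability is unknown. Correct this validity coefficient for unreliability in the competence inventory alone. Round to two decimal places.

Single correction: r_c = r_obs / √r_xx = 0.77 / √0.76 = 0.77 / 0.8718 ≈ 0.88.

0.88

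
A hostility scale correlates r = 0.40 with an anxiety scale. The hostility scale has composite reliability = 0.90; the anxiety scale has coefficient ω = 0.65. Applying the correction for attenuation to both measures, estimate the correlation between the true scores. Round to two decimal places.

r_true = r_obs / √(r_xx · r_yy) = 0.40 / √(0.90 × 0.65) = 0.40 / √0.5850 = 0.40 / 0.7649 ≈ 0.52.

0.52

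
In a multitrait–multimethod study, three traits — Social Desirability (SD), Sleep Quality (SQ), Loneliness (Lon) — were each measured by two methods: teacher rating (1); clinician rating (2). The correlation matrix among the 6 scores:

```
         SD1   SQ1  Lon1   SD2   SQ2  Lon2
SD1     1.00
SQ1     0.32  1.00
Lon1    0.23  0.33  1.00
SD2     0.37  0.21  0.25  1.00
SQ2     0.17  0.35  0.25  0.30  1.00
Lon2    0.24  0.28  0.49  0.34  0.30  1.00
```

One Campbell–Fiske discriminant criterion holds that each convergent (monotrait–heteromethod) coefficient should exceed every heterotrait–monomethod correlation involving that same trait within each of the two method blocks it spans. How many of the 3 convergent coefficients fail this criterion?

Convergent coefficients and their comparison sets:
SD (methods 1·2): 0.37 vs {0.32, 0.30, 0.23, 0.34} → pass.
SQ (methods 1·2): 0.35 vs {0.32, 0.30, 0.33, 0.30} → pass.
Lon (methods 1·2): 0.49 vs {0.23, 0.34, 0.33, 0.30} → pass.
0 of 3 fail.

0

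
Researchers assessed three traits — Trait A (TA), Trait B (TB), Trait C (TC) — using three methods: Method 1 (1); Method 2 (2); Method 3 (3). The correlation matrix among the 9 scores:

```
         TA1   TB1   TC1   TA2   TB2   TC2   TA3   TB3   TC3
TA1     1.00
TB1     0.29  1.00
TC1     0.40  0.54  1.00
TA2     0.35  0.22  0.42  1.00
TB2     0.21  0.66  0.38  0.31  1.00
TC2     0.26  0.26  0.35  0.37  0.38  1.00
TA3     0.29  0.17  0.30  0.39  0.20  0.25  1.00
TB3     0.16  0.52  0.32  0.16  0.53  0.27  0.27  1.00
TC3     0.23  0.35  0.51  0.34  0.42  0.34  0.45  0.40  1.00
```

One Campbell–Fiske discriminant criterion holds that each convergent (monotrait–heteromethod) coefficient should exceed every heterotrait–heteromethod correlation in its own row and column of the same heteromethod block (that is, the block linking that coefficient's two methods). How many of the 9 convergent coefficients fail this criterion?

4

Checking each validity diagonal entry against its comparison values:
TA (methods 1·2): 0.35 vs {0.21, 0.22, 0.26, 0.42} → fail.
TA (methods 1·3): 0.29 vs {0.16, 0.17, 0.23, 0.30} → fail.
TA (methods 2·3): 0.39 vs {0.16, 0.20, 0.34, 0.25} → pass.
TB (methods 1·2): 0.66 vs {0.22, 0.21, 0.26, 0.38} → pass.
TB (methods 1·3): 0.52 vs {0.17, 0.16, 0.35, 0.32} → pass.
TB (methods 2·3): 0.53 vs {0.20, 0.16, 0.42, 0.27} → pass.
TC (methods 1·2): 0.35 vs {0.42, 0.26, 0.38, 0.26} → fail.
TC (methods 1·3): 0.51 vs {0.30, 0.23, 0.32, 0.35} → pass.
TC (methods 2·3): 0.34 vs {0.25, 0.34, 0.27, 0.42} → fail.
4 of 9 fail.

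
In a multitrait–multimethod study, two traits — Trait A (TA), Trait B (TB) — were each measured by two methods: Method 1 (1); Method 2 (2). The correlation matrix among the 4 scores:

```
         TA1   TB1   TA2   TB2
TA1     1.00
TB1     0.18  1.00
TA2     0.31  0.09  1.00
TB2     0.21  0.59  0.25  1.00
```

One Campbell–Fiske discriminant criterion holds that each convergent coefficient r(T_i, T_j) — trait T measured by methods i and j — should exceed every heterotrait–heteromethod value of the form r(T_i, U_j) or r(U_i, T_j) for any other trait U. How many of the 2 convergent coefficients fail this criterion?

0

Convergent coefficients and their comparison sets:
TA (methods 1·2): 0.31 vs {0.21, 0.09} → pass.
TB (methods 1·2): 0.59 vs {0.09, 0.21} → pass.
0 of 2 fail.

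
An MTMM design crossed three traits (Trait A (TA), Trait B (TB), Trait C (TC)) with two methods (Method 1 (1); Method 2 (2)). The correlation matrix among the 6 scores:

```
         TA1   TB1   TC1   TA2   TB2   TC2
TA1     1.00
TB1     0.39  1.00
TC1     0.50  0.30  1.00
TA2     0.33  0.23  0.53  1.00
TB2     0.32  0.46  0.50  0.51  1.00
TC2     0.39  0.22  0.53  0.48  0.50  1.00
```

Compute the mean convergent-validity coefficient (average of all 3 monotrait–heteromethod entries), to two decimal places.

0.44

Convergent values: 0.33, 0.46, 0.53; mean = 1.32/3 = 0.44.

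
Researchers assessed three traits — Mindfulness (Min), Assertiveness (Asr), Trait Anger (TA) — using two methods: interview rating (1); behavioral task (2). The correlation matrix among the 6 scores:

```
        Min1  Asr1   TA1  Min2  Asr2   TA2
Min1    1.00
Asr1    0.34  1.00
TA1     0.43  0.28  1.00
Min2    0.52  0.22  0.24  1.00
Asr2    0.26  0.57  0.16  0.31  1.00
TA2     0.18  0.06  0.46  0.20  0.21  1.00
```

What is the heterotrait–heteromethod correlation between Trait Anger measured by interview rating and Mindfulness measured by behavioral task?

Different traits and methods: r(TA1, Min2) = 0.24.

0.24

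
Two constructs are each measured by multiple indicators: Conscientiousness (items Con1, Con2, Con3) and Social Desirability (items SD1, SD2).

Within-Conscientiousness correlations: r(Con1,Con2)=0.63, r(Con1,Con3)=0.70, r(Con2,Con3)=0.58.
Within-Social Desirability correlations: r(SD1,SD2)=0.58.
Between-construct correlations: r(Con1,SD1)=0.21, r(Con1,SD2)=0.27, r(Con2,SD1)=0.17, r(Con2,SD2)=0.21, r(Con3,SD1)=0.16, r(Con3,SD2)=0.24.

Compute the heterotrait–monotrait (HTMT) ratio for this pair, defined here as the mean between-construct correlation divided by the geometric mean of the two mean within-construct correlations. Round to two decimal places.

0.35

Mean between = 1.26/6 = 0.2100.
Mean within-Con = 1.91/3 = 0.6367; mean within-SD = 0.58/1 = 0.5800.
Geometric mean = √(0.6367 × 0.5800) = 0.6077.
HTMT = 0.2100 / 0.6077 = 0.35.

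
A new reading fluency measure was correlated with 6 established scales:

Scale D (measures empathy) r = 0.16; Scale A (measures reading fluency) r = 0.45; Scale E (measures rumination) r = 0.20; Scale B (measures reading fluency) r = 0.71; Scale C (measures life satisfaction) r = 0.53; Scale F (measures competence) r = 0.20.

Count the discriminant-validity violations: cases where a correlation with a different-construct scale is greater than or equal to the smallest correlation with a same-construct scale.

1

Convergent (same construct = reading fluency): Scale A, Scale B.
Smallest convergent = 0.45. Discriminant values: 0.16, 0.20, 0.53, 0.20; count ≥ 0.45 → 1.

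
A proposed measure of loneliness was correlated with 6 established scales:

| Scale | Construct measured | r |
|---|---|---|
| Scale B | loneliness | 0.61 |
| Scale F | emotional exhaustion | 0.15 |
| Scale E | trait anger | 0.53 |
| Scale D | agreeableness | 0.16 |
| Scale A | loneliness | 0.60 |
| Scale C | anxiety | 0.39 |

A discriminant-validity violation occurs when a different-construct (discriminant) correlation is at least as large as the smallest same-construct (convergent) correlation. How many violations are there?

0

Convergent (same construct = loneliness): Scale B, Scale A.
Smallest convergent = 0.60. Discriminant values: 0.15, 0.53, 0.16, 0.39; count ≥ 0.60 → 0.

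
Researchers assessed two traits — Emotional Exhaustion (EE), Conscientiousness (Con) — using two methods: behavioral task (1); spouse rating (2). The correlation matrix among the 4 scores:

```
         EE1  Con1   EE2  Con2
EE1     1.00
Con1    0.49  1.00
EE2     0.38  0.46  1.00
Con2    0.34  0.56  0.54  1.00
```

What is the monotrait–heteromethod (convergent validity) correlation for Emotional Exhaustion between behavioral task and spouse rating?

0.38

Same trait (EE), different methods: r(EE1, EE2) = 0.38.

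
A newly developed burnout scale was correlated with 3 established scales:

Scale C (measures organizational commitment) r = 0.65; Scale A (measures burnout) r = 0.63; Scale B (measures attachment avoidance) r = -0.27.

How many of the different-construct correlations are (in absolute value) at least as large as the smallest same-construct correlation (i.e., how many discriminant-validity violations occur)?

1

Convergent (same construct = burnout): Scale A.
Smallest convergent = 0.63. Discriminant |r|: 0.65, 0.27; count ≥ 0.63 → 1.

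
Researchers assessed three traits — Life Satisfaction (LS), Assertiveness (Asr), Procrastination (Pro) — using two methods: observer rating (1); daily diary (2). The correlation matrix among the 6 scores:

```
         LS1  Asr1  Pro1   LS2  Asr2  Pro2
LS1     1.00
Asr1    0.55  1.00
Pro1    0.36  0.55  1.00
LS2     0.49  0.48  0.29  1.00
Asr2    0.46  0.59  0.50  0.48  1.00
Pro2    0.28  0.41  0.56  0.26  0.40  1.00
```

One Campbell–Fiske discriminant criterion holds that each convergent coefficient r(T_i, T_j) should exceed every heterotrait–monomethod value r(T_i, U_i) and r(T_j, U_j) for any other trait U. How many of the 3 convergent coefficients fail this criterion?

Each convergent coefficient versus the relevant comparison correlations:
LS (methods 1·2): 0.49 vs {0.55, 0.48, 0.36, 0.26} → fail.
Asr (methods 1·2): 0.59 vs {0.55, 0.48, 0.55, 0.40} → pass.
Pro (methods 1·2): 0.56 vs {0.36, 0.26, 0.55, 0.40} → pass.
1 of 3 fail.

1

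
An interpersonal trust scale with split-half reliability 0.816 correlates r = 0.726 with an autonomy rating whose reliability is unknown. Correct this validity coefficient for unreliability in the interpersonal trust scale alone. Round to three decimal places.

0.804

Single correction: r_c = r_obs / √r_xx = 0.726 / √0.816 = 0.726 / 0.9033 ≈ 0.804.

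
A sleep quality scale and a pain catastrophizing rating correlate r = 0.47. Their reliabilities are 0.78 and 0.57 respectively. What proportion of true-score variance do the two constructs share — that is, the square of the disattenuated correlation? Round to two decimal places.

Disattenuated r = 0.47 / √(0.78 × 0.57) = 0.47 / 0.6668 = 0.7049.
Shared true-score variance = 0.7049² = 0.4969 ≈ 0.50.

0.50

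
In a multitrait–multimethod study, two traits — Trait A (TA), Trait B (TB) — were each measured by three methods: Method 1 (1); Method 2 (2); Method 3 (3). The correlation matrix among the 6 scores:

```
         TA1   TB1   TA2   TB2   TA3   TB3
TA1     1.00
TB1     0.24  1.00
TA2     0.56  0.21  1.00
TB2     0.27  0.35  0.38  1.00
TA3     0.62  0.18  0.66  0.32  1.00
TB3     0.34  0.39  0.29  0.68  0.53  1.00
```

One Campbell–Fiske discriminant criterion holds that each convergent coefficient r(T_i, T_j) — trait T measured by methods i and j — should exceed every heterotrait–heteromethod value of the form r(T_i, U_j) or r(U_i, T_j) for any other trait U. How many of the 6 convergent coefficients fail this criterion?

Convergent coefficients and their comparison sets:
TA (methods 1·2): 0.56 vs {0.27, 0.21} → pass.
TA (methods 1·3): 0.62 vs {0.34, 0.18} → pass.
TA (methods 2·3): 0.66 vs {0.29, 0.32} → pass.
TB (methods 1·2): 0.35 vs {0.21, 0.27} → pass.
TB (methods 1·3): 0.39 vs {0.18, 0.34} → pass.
TB (methods 2·3): 0.68 vs {0.32, 0.29} → pass.
0 of 6 fail.

0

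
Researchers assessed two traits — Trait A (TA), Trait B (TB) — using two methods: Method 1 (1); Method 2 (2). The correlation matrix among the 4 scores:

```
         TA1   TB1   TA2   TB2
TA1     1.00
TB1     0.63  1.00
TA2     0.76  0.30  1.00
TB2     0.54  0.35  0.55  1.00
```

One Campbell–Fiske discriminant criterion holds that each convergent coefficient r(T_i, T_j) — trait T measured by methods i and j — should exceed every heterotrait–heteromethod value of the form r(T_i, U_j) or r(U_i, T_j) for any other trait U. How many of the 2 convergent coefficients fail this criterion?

Each convergent coefficient versus the relevant comparison correlations:
TA (methods 1·2): 0.76 vs {0.54, 0.30} → pass.
TB (methods 1·2): 0.35 vs {0.30, 0.54} → fail.
1 of 2 fail.

1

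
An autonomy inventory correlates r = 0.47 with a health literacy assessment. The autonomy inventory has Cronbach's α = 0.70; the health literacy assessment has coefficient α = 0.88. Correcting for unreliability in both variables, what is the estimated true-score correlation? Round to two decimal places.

0.60

r_true = r_obs / √(r_xx · r_yy) = 0.47 / √(0.70 × 0.88) = 0.47 / √0.6160 = 0.47 / 0.7849 ≈ 0.60.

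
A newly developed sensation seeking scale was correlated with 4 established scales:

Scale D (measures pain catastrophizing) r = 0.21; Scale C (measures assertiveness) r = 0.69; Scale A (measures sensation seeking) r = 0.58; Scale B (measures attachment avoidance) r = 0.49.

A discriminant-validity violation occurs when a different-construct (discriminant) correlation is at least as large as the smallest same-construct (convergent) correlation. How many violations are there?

1

Convergent (same construct = sensation seeking): Scale A.
Smallest convergent = 0.58. Discriminant values: 0.21, 0.69, 0.49; count ≥ 0.58 → 1.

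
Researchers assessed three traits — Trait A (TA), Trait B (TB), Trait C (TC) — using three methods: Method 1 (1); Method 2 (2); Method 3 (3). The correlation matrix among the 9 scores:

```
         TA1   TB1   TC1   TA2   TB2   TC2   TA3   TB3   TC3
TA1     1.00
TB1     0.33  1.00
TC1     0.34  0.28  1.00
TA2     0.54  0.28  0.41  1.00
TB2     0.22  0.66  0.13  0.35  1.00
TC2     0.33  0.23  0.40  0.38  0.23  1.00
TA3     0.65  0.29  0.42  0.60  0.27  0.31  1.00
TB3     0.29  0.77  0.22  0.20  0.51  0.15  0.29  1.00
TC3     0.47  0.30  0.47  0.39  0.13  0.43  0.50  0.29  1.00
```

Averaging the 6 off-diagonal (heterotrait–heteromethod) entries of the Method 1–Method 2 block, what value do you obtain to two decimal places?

0.27

HTHM values (method 1 × method 2): 0.22, 0.33, 0.28, 0.23, 0.41, 0.13; mean = 1.60/6 = 0.27.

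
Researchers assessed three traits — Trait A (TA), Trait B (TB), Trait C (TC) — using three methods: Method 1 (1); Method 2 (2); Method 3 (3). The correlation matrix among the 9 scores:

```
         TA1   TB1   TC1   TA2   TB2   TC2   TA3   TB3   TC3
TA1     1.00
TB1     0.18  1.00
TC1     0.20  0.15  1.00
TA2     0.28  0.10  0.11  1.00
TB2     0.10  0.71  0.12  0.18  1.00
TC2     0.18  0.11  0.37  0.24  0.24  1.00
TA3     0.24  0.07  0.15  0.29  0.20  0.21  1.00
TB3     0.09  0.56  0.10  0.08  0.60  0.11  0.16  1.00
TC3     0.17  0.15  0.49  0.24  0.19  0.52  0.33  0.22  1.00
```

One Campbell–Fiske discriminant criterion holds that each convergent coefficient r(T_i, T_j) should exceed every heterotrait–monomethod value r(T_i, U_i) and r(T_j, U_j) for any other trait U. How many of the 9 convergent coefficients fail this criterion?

Convergent coefficients and their comparison sets:
TA (methods 1·2): 0.28 vs {0.18, 0.18, 0.20, 0.24} → pass.
TA (methods 1·3): 0.24 vs {0.18, 0.16, 0.20, 0.33} → fail.
TA (methods 2·3): 0.29 vs {0.18, 0.16, 0.24, 0.33} → fail.
TB (methods 1·2): 0.71 vs {0.18, 0.18, 0.15, 0.24} → pass.
TB (methods 1·3): 0.56 vs {0.18, 0.16, 0.15, 0.22} → pass.
TB (methods 2·3): 0.60 vs {0.18, 0.16, 0.24, 0.22} → pass.
TC (methods 1·2): 0.37 vs {0.20, 0.24, 0.15, 0.24} → pass.
TC (methods 1·3): 0.49 vs {0.20, 0.33, 0.15, 0.22} → pass.
TC (methods 2·3): 0.52 vs {0.24, 0.33, 0.24, 0.22} → pass.
2 of 9 fail.

2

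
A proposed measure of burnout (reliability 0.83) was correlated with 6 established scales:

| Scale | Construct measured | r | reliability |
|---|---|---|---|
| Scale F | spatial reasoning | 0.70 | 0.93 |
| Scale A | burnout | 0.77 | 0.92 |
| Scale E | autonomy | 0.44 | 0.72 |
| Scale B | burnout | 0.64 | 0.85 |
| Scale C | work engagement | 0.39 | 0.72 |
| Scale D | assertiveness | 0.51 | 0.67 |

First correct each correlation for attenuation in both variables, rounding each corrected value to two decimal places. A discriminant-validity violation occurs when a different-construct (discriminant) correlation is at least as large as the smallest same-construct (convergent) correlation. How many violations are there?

Disattenuated r (r / √(r_scale · r_new)):
  Scale F (disc): 0.70 / √(0.93·0.83) = 0.80
  Scale A (conv): 0.77 / √(0.92·0.83) = 0.88
  Scale E (disc): 0.44 / √(0.72·0.83) = 0.57
  Scale B (conv): 0.64 / √(0.85·0.83) = 0.76
  Scale C (disc): 0.39 / √(0.72·0.83) = 0.50
  Scale D (disc): 0.51 / √(0.67·0.83) = 0.68
Smallest convergent = 0.76. Discriminant values: 0.80, 0.57, 0.50, 0.68; count ≥ 0.76 → 1.

1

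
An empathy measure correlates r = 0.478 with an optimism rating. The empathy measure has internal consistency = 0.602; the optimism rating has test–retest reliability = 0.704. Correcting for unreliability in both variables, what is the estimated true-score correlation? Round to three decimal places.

0.734

r_true = r_obs / √(r_xx · r_yy) = 0.478 / √(0.602 × 0.704) = 0.478 / √0.423808 = 0.478 / 0.6510 ≈ 0.734.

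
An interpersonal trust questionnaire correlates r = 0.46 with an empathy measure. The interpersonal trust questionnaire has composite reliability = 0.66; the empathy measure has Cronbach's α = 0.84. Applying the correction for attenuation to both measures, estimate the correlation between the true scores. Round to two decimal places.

r_true = r_obs / √(r_xx · r_yy) = 0.46 / √(0.66 × 0.84) = 0.46 / √0.5544 = 0.46 / 0.7446 ≈ 0.62.

0.62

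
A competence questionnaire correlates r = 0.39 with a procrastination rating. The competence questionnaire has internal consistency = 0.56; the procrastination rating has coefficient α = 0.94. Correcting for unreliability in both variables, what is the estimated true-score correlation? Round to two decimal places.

r_true = r_obs / √(r_xx · r_yy) = 0.39 / √(0.56 × 0.94) = 0.39 / √0.5264 = 0.39 / 0.7255 ≈ 0.54.

0.54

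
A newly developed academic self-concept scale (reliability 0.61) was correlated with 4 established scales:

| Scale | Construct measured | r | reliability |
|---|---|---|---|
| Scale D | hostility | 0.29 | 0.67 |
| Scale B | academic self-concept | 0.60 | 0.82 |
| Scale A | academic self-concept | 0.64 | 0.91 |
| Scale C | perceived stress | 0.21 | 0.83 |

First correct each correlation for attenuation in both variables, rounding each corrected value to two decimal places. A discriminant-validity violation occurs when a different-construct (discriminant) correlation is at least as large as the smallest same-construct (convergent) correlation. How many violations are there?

Disattenuated r (r / √(r_scale · r_new)):
  Scale D (disc): 0.29 / √(0.67·0.61) = 0.45
  Scale B (conv): 0.60 / √(0.82·0.61) = 0.85
  Scale A (conv): 0.64 / √(0.91·0.61) = 0.86
  Scale C (disc): 0.21 / √(0.83·0.61) = 0.30
Smallest convergent = 0.85. Discriminant values: 0.45, 0.30; count ≥ 0.85 → 0.

0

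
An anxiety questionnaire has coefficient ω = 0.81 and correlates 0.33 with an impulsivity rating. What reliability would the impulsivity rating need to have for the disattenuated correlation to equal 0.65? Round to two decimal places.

r_true = r_obs / √(r_xx · r_yy) ⇒ 0.65 = 0.33 / √(0.81 · r_yy).
√(0.81 · r_yy) = 0.33 / 0.65 = 0.5077; 0.81 · r_yy = 0.2578; r_yy = 0.2578 / 0.81 ≈ 0.32.

0.32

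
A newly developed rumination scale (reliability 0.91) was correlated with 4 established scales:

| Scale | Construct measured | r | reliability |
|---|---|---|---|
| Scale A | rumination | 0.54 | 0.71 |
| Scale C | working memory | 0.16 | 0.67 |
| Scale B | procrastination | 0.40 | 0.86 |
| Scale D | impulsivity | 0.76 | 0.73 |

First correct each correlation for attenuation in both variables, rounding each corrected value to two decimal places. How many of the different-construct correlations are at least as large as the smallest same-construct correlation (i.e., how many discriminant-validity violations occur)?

1

Disattenuated r (r / √(r_scale · r_new)):
  Scale A (conv): 0.54 / √(0.71·0.91) = 0.67
  Scale C (disc): 0.16 / √(0.67·0.91) = 0.20
  Scale B (disc): 0.40 / √(0.86·0.91) = 0.45
  Scale D (disc): 0.76 / √(0.73·0.91) = 0.93
Smallest convergent = 0.67. Discriminant values: 0.20, 0.45, 0.93; count ≥ 0.67 → 1.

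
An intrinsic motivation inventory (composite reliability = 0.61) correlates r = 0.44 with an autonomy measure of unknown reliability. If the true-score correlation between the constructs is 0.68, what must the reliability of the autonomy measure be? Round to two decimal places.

r_true = r_obs / √(r_xx · r_yy) ⇒ 0.68 = 0.44 / √(0.61 · r_yy).
√(0.61 · r_yy) = 0.44 / 0.68 = 0.6471; 0.61 · r_yy = 0.4187; r_yy = 0.4187 / 0.61 ≈ 0.69.

0.69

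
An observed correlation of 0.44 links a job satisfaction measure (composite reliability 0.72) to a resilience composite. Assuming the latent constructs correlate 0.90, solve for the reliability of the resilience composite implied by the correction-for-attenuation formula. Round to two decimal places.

0.33

r_true = r_obs / √(r_xx · r_yy) ⇒ 0.90 = 0.44 / √(0.72 · r_yy).
√(0.72 · r_yy) = 0.44 / 0.90 = 0.4889; 0.72 · r_yy = 0.2390; r_yy = 0.2390 / 0.72 ≈ 0.33.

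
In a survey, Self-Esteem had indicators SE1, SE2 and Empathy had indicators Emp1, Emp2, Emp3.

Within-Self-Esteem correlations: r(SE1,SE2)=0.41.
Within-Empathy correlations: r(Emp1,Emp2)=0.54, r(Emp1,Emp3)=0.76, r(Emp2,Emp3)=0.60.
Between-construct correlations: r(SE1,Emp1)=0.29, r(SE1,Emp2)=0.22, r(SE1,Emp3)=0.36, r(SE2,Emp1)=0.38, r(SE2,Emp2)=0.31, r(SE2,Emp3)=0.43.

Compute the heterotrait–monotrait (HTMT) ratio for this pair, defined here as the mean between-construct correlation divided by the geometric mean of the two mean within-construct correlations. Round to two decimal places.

Between-construct mean = 1.99/6 = 0.3317.
Mean within-SE = 0.41/1 = 0.4100; mean within-Emp = 1.90/3 = 0.6333.
Geometric mean = √(0.4100 × 0.6333) = 0.5096.
HTMT = 0.3317 / 0.5096 = 0.65.

0.65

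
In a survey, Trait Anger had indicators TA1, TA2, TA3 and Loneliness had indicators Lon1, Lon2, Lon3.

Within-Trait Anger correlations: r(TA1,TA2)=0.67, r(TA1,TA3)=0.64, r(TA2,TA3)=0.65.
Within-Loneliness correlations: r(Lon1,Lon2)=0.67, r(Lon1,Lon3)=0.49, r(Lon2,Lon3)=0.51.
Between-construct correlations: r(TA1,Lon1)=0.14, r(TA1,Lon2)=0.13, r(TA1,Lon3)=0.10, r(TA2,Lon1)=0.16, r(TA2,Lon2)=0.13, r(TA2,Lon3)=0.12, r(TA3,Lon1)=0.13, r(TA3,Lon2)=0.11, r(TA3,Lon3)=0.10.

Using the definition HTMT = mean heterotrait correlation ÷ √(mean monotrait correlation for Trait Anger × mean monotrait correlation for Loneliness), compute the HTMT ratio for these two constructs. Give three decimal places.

Between-construct mean = 1.12/9 = 0.1244.
Mean within-TA = 1.96/3 = 0.6533; mean within-Lon = 1.67/3 = 0.5567.
Geometric mean = √(0.6533 × 0.5567) = 0.6031.
HTMT = 0.1244 / 0.6031 = 0.206.

0.206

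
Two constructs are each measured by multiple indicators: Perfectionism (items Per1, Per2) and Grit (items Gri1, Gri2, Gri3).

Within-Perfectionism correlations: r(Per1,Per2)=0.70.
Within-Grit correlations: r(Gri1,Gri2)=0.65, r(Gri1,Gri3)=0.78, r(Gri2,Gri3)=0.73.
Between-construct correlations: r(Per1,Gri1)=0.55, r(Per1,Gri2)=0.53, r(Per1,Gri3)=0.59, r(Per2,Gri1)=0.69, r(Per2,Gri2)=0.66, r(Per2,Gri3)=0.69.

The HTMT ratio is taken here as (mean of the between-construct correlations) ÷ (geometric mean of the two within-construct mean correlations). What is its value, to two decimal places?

Between-construct mean = 3.71/6 = 0.6183.
Mean within-Per = 0.70/1 = 0.7000; mean within-Gri = 2.16/3 = 0.7200.
Geometric mean = √(0.7000 × 0.7200) = 0.7099.
HTMT = 0.6183 / 0.7099 = 0.87.

0.87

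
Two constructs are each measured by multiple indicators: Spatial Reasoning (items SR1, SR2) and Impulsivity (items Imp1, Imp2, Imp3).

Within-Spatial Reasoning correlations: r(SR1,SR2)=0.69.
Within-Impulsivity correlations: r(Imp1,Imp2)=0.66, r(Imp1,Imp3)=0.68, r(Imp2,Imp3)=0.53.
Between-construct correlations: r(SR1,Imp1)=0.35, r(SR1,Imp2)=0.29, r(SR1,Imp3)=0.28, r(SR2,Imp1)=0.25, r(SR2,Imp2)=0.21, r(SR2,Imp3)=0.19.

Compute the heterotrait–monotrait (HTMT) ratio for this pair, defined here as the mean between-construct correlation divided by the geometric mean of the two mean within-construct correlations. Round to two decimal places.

0.40

Mean between = 1.57/6 = 0.2617.
Mean within-SR = 0.69/1 = 0.6900; mean within-Imp = 1.87/3 = 0.6233.
Geometric mean = √(0.6900 × 0.6233) = 0.6558.
HTMT = 0.2617 / 0.6558 = 0.40.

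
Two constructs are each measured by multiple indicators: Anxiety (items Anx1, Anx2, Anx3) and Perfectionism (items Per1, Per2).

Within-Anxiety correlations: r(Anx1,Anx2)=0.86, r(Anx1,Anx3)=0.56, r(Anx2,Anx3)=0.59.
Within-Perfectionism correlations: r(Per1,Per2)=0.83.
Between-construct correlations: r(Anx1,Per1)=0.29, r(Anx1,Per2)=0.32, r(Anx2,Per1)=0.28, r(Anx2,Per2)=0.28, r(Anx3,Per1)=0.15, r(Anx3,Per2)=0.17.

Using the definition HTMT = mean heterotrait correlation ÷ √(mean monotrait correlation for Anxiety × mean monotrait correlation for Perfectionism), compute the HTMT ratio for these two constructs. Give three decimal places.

Mean between = 1.49/6 = 0.2483.
Mean within-Anx = 2.01/3 = 0.6700; mean within-Per = 0.83/1 = 0.8300.
Geometric mean = √(0.6700 × 0.8300) = 0.7457.
HTMT = 0.2483 / 0.7457 = 0.333.

0.333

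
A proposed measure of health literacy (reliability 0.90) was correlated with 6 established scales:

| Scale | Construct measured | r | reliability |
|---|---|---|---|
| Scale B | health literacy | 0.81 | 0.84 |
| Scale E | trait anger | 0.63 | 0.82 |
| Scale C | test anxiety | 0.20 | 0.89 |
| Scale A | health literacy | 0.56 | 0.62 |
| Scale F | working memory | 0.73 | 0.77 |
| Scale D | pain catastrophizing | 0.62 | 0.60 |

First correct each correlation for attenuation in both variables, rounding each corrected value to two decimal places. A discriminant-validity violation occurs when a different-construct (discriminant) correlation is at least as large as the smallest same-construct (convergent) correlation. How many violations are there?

2

Disattenuated r (r / √(r_scale · r_new)):
  Scale B (conv): 0.81 / √(0.84·0.90) = 0.93
  Scale E (disc): 0.63 / √(0.82·0.90) = 0.73
  Scale C (disc): 0.20 / √(0.89·0.90) = 0.22
  Scale A (conv): 0.56 / √(0.62·0.90) = 0.75
  Scale F (disc): 0.73 / √(0.77·0.90) = 0.88
  Scale D (disc): 0.62 / √(0.60·0.90) = 0.84
Smallest convergent = 0.75. Discriminant values: 0.73, 0.22, 0.88, 0.84; count ≥ 0.75 → 2.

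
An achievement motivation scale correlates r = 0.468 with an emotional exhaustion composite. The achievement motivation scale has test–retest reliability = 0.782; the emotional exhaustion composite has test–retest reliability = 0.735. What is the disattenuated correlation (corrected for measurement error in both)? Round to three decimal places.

0.617

r_true = r_obs / √(r_xx · r_yy) = 0.468 / √(0.782 × 0.735) = 0.468 / √0.574770 = 0.468 / 0.7581 ≈ 0.617.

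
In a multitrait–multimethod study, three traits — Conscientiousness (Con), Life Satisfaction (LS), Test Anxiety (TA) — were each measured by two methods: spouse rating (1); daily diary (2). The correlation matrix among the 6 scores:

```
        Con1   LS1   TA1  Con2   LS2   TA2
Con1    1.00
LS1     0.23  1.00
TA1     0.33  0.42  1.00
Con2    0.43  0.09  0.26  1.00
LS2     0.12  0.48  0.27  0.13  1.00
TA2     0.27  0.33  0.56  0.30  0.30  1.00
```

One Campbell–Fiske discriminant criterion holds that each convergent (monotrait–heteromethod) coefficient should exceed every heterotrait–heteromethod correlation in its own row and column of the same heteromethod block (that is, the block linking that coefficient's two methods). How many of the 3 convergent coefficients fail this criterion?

0

Convergent coefficients and their comparison sets:
Con (methods 1·2): 0.43 vs {0.12, 0.09, 0.27, 0.26} → pass.
LS (methods 1·2): 0.48 vs {0.09, 0.12, 0.33, 0.27} → pass.
TA (methods 1·2): 0.56 vs {0.26, 0.27, 0.27, 0.33} → pass.
0 of 3 fail.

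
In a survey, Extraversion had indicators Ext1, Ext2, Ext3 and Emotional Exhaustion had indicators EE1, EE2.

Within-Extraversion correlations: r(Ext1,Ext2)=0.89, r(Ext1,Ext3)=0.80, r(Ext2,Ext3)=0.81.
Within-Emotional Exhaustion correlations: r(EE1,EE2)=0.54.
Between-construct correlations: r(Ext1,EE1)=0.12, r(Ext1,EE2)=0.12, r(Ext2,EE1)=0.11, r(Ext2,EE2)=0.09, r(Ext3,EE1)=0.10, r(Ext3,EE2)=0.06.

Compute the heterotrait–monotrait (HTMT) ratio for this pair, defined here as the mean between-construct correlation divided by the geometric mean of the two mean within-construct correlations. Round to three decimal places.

Mean between = 0.60/6 = 0.1000.
Mean within-Ext = 2.50/3 = 0.8333; mean within-EE = 0.54/1 = 0.5400.
Geometric mean = √(0.8333 × 0.5400) = 0.6708.
HTMT = 0.1000 / 0.6708 = 0.149.

0.149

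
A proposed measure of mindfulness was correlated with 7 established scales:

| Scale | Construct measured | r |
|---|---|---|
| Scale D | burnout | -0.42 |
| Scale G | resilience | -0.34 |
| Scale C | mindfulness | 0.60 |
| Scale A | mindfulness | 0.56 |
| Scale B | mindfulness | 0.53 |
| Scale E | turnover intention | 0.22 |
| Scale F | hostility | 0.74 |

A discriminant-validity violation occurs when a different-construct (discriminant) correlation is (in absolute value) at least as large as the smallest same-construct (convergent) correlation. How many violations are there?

Convergent (same construct = mindfulness): Scale C, Scale A, Scale B.
Smallest convergent = 0.53. Discriminant |r|: 0.42, 0.34, 0.22, 0.74; count ≥ 0.53 → 1.

1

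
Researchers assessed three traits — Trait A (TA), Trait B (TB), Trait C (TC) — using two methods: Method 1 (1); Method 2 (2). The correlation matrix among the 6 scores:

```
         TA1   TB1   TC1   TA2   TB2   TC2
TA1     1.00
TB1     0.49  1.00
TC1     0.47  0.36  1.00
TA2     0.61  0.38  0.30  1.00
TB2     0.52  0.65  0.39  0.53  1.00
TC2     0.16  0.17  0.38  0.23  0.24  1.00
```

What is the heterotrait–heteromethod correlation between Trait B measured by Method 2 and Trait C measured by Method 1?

0.39

Different traits and methods: r(TB2, TC1) = 0.39.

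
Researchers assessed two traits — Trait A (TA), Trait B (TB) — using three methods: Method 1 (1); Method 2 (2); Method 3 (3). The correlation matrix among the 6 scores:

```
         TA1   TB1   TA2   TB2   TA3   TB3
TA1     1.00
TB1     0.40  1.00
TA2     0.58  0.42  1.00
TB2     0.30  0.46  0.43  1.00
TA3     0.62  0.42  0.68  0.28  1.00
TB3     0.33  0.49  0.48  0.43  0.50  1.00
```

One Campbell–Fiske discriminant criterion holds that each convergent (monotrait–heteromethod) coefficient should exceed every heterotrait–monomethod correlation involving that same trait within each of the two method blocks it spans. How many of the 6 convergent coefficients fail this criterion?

2

Convergent coefficients and their comparison sets:
TA (methods 1·2): 0.58 vs {0.40, 0.43} → pass.
TA (methods 1·3): 0.62 vs {0.40, 0.50} → pass.
TA (methods 2·3): 0.68 vs {0.43, 0.50} → pass.
TB (methods 1·2): 0.46 vs {0.40, 0.43} → pass.
TB (methods 1·3): 0.49 vs {0.40, 0.50} → fail.
TB (methods 2·3): 0.43 vs {0.43, 0.50} → fail.
2 of 6 fail.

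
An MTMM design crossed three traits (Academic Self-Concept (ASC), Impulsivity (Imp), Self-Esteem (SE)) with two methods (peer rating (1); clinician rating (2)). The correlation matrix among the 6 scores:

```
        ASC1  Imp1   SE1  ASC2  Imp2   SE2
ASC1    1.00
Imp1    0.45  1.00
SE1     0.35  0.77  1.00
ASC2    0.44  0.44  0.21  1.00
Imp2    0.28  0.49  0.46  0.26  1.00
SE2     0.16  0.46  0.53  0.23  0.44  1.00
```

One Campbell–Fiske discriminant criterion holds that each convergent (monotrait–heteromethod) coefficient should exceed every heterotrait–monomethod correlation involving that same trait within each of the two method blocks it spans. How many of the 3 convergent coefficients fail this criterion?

3

Checking each validity diagonal entry against its comparison values:
ASC (methods 1·2): 0.44 vs {0.45, 0.26, 0.35, 0.23} → fail.
Imp (methods 1·2): 0.49 vs {0.45, 0.26, 0.77, 0.44} → fail.
SE (methods 1·2): 0.53 vs {0.35, 0.23, 0.77, 0.44} → fail.
3 of 3 fail.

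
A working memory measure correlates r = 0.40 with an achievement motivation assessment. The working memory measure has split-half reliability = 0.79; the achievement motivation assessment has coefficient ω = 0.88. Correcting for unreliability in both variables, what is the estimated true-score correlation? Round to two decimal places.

0.48

r_true = r_obs / √(r_xx · r_yy) = 0.40 / √(0.79 × 0.88) = 0.40 / √0.6952 = 0.40 / 0.8338 ≈ 0.48.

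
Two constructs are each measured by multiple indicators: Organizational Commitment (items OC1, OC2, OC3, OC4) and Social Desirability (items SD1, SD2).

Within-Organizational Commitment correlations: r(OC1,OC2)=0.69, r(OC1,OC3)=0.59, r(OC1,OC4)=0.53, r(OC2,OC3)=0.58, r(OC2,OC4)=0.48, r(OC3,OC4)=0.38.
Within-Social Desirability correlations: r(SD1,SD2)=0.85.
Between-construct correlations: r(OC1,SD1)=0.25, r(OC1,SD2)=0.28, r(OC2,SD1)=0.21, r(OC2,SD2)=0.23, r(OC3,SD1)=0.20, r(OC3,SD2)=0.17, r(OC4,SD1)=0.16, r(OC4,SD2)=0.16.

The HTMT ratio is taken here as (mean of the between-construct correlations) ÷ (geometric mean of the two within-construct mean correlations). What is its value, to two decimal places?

Mean heterotrait r = 1.66/8 = 0.2075.
Mean within-OC = 3.25/6 = 0.5417; mean within-SD = 0.85/1 = 0.8500.
Geometric mean = √(0.5417 × 0.8500) = 0.6786.
HTMT = 0.2075 / 0.6786 = 0.31.

0.31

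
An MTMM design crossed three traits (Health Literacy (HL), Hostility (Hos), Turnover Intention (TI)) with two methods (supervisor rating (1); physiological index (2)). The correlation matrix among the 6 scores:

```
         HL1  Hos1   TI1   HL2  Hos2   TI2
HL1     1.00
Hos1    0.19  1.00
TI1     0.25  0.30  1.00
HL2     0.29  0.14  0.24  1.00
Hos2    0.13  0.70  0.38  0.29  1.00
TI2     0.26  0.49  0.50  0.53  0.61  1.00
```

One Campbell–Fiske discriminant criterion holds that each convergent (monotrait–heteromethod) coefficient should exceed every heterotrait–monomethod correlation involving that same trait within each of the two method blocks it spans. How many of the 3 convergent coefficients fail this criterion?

Each convergent coefficient versus the relevant comparison correlations:
HL (methods 1·2): 0.29 vs {0.19, 0.29, 0.25, 0.53} → fail.
Hos (methods 1·2): 0.70 vs {0.19, 0.29, 0.30, 0.61} → pass.
TI (methods 1·2): 0.50 vs {0.25, 0.53, 0.30, 0.61} → fail.
2 of 3 fail.

2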